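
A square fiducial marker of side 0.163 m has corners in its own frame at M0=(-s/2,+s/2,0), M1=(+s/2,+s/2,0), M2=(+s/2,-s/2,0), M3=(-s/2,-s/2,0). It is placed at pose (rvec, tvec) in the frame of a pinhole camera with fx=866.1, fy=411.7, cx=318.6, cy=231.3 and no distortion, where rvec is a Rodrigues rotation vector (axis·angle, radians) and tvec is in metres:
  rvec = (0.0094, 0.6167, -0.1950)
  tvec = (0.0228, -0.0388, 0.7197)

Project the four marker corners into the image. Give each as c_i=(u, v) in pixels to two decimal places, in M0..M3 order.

Intrinsics K: fx=866.1, fy=411.7, cx=318.6, cy=231.3
Marker side s = 0.163 m; corners in marker frame (Z=0):
  M0 = (-0.0815, +0.0815, 0)
  M1 = (+0.0815, +0.0815, 0)
  M2 = (+0.0815, -0.0815, 0)
  M3 = (-0.0815, -0.0815, 0)
rvec = (0.0094, 0.6167, -0.1950), |rvec| = θ = 0.64686 rad = 37.063°
Rodrigues: sinθ=0.60269, 1−cosθ=0.20202; R = I + sinθ·[k]× + (1−cosθ)·[k]×²:
    [+0.79802 +0.18448 +0.57370]
    [-0.17888 +0.98160 -0.06682]
    [-0.57547 -0.04930 +0.81634]
t = (0.0228, -0.0388, 0.7197) m
M0: Pc = R·M0+t = (-0.02720, +0.05578, +0.76258); u = 866.1·(-0.02720)/0.76258 + 318.6 = 287.7038, v = 411.7·(+0.05578)/0.76258 + 231.3 = 261.4139
M1: Pc = R·M1+t = (+0.10287, +0.02662, +0.66878); u = 866.1·(+0.10287)/0.66878 + 318.6 = 451.8261, v = 411.7·(+0.02662)/0.66878 + 231.3 = 247.6880
M2: Pc = R·M2+t = (+0.07280, -0.13338, +0.67682); u = 866.1·(+0.07280)/0.67682 + 318.6 = 411.7641, v = 411.7·(-0.13338)/0.67682 + 231.3 = 150.1670
M3: Pc = R·M3+t = (-0.05727, -0.10422, +0.77062); u = 866.1·(-0.05727)/0.77062 + 318.6 = 254.2297, v = 411.7·(-0.10422)/0.77062 + 231.3 = 175.6202

c0=(287.70, 261.41) c1=(451.83, 247.69) c2=(411.76, 150.17) c3=(254.23, 175.62)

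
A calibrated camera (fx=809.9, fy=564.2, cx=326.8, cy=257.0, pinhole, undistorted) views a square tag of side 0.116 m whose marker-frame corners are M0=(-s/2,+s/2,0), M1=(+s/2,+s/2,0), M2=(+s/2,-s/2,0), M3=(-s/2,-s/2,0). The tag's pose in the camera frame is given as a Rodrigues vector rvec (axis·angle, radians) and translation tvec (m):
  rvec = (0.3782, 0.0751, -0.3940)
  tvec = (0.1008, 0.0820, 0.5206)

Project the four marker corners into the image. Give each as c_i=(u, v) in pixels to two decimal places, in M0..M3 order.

Intrinsics K: fx=809.9, fy=564.2, cx=326.8, cy=257.0
Marker side s = 0.116 m; corners in marker frame (Z=0):
  M0 = (-0.0580, +0.0580, 0)
  M1 = (+0.0580, +0.0580, 0)
  M2 = (+0.0580, -0.0580, 0)
  M3 = (-0.0580, -0.0580, 0)
rvec = (0.3782, 0.0751, -0.3940), |rvec| = θ = 0.55128 rad = 31.586°
Rodrigues: sinθ=0.52378, 1−cosθ=0.14815; R = I + sinθ·[k]× + (1−cosθ)·[k]×²:
    [+0.92158 +0.38819 -0.00128]
    [-0.36050 +0.85460 -0.37376]
    [-0.14399 +0.34491 +0.92753]
t = (0.1008, 0.0820, 0.5206) m
M0: Pc = R·M0+t = (+0.06986, +0.15248, +0.54896); u = 809.9·(+0.06986)/0.54896 + 326.8 = 429.8727, v = 564.2·(+0.15248)/0.54896 + 257.0 = 413.7100
M1: Pc = R·M1+t = (+0.17677, +0.11066, +0.53225); u = 809.9·(+0.17677)/0.53225 + 326.8 = 595.7758, v = 564.2·(+0.11066)/0.53225 + 257.0 = 374.2999
M2: Pc = R·M2+t = (+0.13174, +0.01152, +0.49224); u = 809.9·(+0.13174)/0.49224 + 326.8 = 543.5492, v = 564.2·(+0.01152)/0.49224 + 257.0 = 270.2087
M3: Pc = R·M3+t = (+0.02483, +0.05334, +0.50895); u = 809.9·(+0.02483)/0.50895 + 326.8 = 366.3181, v = 564.2·(+0.05334)/0.50895 + 257.0 = 316.1329

c0=(429.87, 413.71) c1=(595.78, 374.30) c2=(543.55, 270.21) c3=(366.32, 316.13)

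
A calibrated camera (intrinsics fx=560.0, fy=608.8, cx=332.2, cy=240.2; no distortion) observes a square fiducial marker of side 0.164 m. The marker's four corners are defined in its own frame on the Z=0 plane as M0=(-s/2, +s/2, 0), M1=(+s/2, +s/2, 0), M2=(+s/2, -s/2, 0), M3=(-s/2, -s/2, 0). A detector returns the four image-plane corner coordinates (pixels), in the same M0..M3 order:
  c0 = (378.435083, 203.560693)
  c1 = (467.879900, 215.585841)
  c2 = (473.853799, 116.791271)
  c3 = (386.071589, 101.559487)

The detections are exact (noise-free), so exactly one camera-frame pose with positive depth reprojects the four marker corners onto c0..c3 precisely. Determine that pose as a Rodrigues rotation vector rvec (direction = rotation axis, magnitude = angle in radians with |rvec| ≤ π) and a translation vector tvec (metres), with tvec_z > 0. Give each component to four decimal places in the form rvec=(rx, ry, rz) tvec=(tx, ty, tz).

rvec=(-0.0865, -0.2090, 0.0981) tvec=(0.1654, -0.1297, 0.9736)

Intrinsics K: fx=560.0, fy=608.8, cx=332.2, cy=240.2
Marker side s = 0.164 m; corners in marker frame (Z=0):
  M0 = (-0.0820, +0.0820, 0)
  M1 = (+0.0820, +0.0820, 0)
  M2 = (+0.0820, -0.0820, 0)
  M3 = (-0.0820, -0.0820, 0)
Detected image corners:
  c0 = (378.435083, 203.560693) px
  c1 = (467.879900, 215.585841) px
  c2 = (473.853799, 116.791271) px
  c3 = (386.071589, 101.559487) px
Planar DLT: solve 8×8 A·h = b for H (H[2,2]=1):
  H  [+629.05770 -83.39193 +427.34366]
  H  [+116.34702 +596.32932 +159.08547]
  H  [+0.20811 -0.09842 +1.00000]
B = K⁻¹H; ‖b₁‖=1.027091, ‖b₂‖=1.027091; λ = 2/(‖b₁‖+‖b₂‖) = 0.973624, sign → tz>0 ⇒ λ=+0.973624
r₁ = λ·B[:,0] = (+0.97349,+0.10612,+0.20262); r₂ = λ·B[:,1] = (-0.08814,+0.99149,-0.09583)
r₃ = r₁×r₂ = (-0.21107,+0.07543,+0.97456); SVD([r₁ r₂ r₃]) → R = UVᵀ:
  R  [+0.97349 -0.08814 -0.21107]
  R  [+0.10612 +0.99149 +0.07543]
  R  [+0.20262 -0.09583 +0.97456]
t = (+0.16542, -0.12972, +0.97362) m
tr R = 2.939534; θ = arccos((tr R − 1)/2) = 0.246521 rad = 14.125°
axis k = ((R−Rᵀ)₃₂, (R−Rᵀ)₁₃, (R−Rᵀ)₂₁) / (2 sinθ) = (-0.350885, -0.847615, +0.398031)
rvec = θ·k = (-0.086501, -0.208955, +0.098123)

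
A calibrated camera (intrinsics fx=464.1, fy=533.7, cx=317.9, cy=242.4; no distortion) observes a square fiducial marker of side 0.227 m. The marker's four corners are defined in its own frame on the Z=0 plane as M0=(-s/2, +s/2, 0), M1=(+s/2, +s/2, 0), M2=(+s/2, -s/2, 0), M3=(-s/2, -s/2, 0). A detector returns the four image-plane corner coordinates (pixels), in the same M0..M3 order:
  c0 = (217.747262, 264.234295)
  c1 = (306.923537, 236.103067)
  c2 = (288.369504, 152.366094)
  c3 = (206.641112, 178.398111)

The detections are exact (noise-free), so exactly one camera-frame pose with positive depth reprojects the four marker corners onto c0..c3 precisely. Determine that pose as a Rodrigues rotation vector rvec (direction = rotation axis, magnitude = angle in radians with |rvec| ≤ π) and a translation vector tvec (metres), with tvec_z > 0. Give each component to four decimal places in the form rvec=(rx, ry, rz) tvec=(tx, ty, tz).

rvec=(-0.4661, 0.0779, -0.2589) tvec=(-0.1623, -0.0812, 1.1886)

Intrinsics K: fx=464.1, fy=533.7, cx=317.9, cy=242.4
Marker side s = 0.227 m; corners in marker frame (Z=0):
  M0 = (-0.1135, +0.1135, 0)
  M1 = (+0.1135, +0.1135, 0)
  M2 = (+0.1135, -0.1135, 0)
  M3 = (-0.1135, -0.1135, 0)
Detected image corners:
  c0 = (217.747262, 264.234295) px
  c1 = (306.923537, 236.103067) px
  c2 = (288.369504, 152.366094) px
  c3 = (206.641112, 178.398111) px
Planar DLT: solve 8×8 A·h = b for H (H[2,2]=1):
  H  [+372.45362 -32.00288 +254.53674]
  H  [-121.77342 +294.20263 +205.95842]
  H  [-0.01286 -0.38173 +1.00000]
B = K⁻¹H; ‖b₁‖=0.841345, ‖b₂‖=0.841345; λ = 2/(‖b₁‖+‖b₂‖) = 1.188573, sign → tz>0 ⇒ λ=+1.188573
r₁ = λ·B[:,0] = (+0.96433,-0.26425,-0.01528); r₂ = λ·B[:,1] = (+0.22882,+0.86127,-0.45371)
r₃ = r₁×r₂ = (+0.13306,+0.43403,+0.89102); SVD([r₁ r₂ r₃]) → R = UVᵀ:
  R  [+0.96433 +0.22882 +0.13306]
  R  [-0.26425 +0.86127 +0.43403]
  R  [-0.01528 -0.45371 +0.89102]
t = (-0.16228, -0.08116, +1.18857) m
tr R = 2.716622; θ = arccos((tr R − 1)/2) = 0.538827 rad = 30.873°
axis k = ((R−Rᵀ)₃₂, (R−Rᵀ)₁₃, (R−Rᵀ)₂₁) / (2 sinθ) = (-0.865024, +0.144543, -0.480459)
rvec = θ·k = (-0.466098, +0.077884, -0.258885)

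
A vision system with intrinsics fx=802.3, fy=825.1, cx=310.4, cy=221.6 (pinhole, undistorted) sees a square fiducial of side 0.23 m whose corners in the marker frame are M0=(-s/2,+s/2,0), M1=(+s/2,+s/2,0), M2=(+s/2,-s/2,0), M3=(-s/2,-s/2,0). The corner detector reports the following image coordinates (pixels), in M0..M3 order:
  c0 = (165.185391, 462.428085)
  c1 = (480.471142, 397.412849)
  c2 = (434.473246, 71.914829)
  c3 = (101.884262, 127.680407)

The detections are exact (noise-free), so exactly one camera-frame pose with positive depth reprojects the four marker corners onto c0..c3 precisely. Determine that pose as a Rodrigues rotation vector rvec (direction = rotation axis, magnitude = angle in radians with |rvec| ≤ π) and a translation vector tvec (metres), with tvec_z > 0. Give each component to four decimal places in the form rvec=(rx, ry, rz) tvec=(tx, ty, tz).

Intrinsics K: fx=802.3, fy=825.1, cx=310.4, cy=221.6
Marker side s = 0.23 m; corners in marker frame (Z=0):
  M0 = (-0.1150, +0.1150, 0)
  M1 = (+0.1150, +0.1150, 0)
  M2 = (+0.1150, -0.1150, 0)
  M3 = (-0.1150, -0.1150, 0)
Detected image corners:
  c0 = (165.185391, 462.428085) px
  c1 = (480.471142, 397.412849) px
  c2 = (434.473246, 71.914829) px
  c3 = (101.884262, 127.680407) px
Planar DLT: solve 8×8 A·h = b for H (H[2,2]=1):
  H  [+1454.63433 +297.59921 +299.11760]
  H  [-220.82685 +1489.33739 +268.20358]
  H  [+0.15939 +0.20535 +1.00000]
B = K⁻¹H; ‖b₁‖=1.785843, ‖b₂‖=1.785843; λ = 2/(‖b₁‖+‖b₂‖) = 0.559960, sign → tz>0 ⇒ λ=+0.559960
r₁ = λ·B[:,0] = (+0.98072,-0.17384,+0.08925); r₂ = λ·B[:,1] = (+0.16322,+0.97987,+0.11499)
r₃ = r₁×r₂ = (-0.10744,-0.09820,+0.98935); SVD([r₁ r₂ r₃]) → R = UVᵀ:
  R  [+0.98072 +0.16322 -0.10744]
  R  [-0.17384 +0.97987 -0.09820]
  R  [+0.08925 +0.11499 +0.98935]
t = (-0.00787, +0.03163, +0.55996) m
tr R = 2.949937; θ = arccos((tr R − 1)/2) = 0.224217 rad = 12.847°
axis k = ((R−Rᵀ)₃₂, (R−Rᵀ)₁₃, (R−Rᵀ)₂₁) / (2 sinθ) = (+0.479424, -0.442317, -0.757963)
rvec = θ·k = (+0.107495, -0.099175, -0.169948)

rvec=(0.1075, -0.0992, -0.1699) tvec=(-0.0079, 0.0316, 0.5600)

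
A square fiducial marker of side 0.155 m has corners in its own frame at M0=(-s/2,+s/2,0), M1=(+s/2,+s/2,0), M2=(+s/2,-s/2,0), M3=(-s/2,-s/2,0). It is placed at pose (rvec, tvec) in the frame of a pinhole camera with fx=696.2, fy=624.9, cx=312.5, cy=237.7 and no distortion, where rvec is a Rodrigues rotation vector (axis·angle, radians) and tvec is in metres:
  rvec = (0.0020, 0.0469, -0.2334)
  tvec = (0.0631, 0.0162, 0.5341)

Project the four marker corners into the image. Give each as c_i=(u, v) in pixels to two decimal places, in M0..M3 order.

Intrinsics K: fx=696.2, fy=624.9, cx=312.5, cy=237.7
Marker side s = 0.155 m; corners in marker frame (Z=0):
  M0 = (-0.0775, +0.0775, 0)
  M1 = (+0.0775, +0.0775, 0)
  M2 = (+0.0775, -0.0775, 0)
  M3 = (-0.0775, -0.0775, 0)
rvec = (0.0020, 0.0469, -0.2334), |rvec| = θ = 0.23807 rad = 13.641°
Rodrigues: sinθ=0.23583, 1−cosθ=0.02821; R = I + sinθ·[k]× + (1−cosθ)·[k]×²:
    [+0.97180 +0.23125 +0.04623]
    [-0.23115 +0.97289 -0.00743]
    [-0.04669 -0.00347 +0.99890]
t = (0.0631, 0.0162, 0.5341) m
M0: Pc = R·M0+t = (+0.00571, +0.10951, +0.53745); u = 696.2·(+0.00571)/0.53745 + 312.5 = 319.8934, v = 624.9·(+0.10951)/0.53745 + 237.7 = 365.0326
M1: Pc = R·M1+t = (+0.15634, +0.07368, +0.53021); u = 696.2·(+0.15634)/0.53021 + 312.5 = 517.7781, v = 624.9·(+0.07368)/0.53021 + 237.7 = 324.5432
M2: Pc = R·M2+t = (+0.12049, -0.07711, +0.53075); u = 696.2·(+0.12049)/0.53075 + 312.5 = 470.5534, v = 624.9·(-0.07711)/0.53075 + 237.7 = 146.9075
M3: Pc = R·M3+t = (-0.03014, -0.04128, +0.53799); u = 696.2·(-0.03014)/0.53799 + 312.5 = 273.5016, v = 624.9·(-0.04128)/0.53799 + 237.7 = 189.7461

c0=(319.89, 365.03) c1=(517.78, 324.54) c2=(470.55, 146.91) c3=(273.50, 189.75)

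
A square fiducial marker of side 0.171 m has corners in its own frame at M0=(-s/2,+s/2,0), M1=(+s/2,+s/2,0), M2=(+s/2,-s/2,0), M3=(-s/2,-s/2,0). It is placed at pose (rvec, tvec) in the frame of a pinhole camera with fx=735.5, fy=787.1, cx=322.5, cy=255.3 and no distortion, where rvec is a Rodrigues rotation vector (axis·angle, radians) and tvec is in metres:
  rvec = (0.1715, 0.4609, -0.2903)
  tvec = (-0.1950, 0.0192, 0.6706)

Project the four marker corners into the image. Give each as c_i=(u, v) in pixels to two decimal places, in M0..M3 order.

c0=(75.34, 386.99) c1=(213.18, 353.47) c2=(147.01, 151.97) c3=(13.34, 208.90)

Intrinsics K: fx=735.5, fy=787.1, cx=322.5, cy=255.3
Marker side s = 0.171 m; corners in marker frame (Z=0):
  M0 = (-0.0855, +0.0855, 0)
  M1 = (+0.0855, +0.0855, 0)
  M2 = (+0.0855, -0.0855, 0)
  M3 = (-0.0855, -0.0855, 0)
rvec = (0.1715, 0.4609, -0.2903), |rvec| = θ = 0.57106 rad = 32.720°
Rodrigues: sinθ=0.54053, 1−cosθ=0.15867; R = I + sinθ·[k]× + (1−cosθ)·[k]×²:
    [+0.85564 +0.31324 +0.41203]
    [-0.23632 +0.94468 -0.22743]
    [-0.46048 +0.09723 +0.88233]
t = (-0.1950, 0.0192, 0.6706) m
M0: Pc = R·M0+t = (-0.24138, +0.12018, +0.71828); u = 735.5·(-0.24138)/0.71828 + 322.5 = 75.3394, v = 787.1·(+0.12018)/0.71828 + 255.3 = 386.9892
M1: Pc = R·M1+t = (-0.09506, +0.07977, +0.63954); u = 735.5·(-0.09506)/0.63954 + 322.5 = 213.1755, v = 787.1·(+0.07977)/0.63954 + 255.3 = 353.4693
M2: Pc = R·M2+t = (-0.14862, -0.08178, +0.62292); u = 735.5·(-0.14862)/0.62292 + 322.5 = 147.0132, v = 787.1·(-0.08178)/0.62292 + 255.3 = 151.9705
M3: Pc = R·M3+t = (-0.29494, -0.04137, +0.70166); u = 735.5·(-0.29494)/0.70166 + 322.5 = 13.3360, v = 787.1·(-0.04137)/0.70166 + 255.3 = 208.8974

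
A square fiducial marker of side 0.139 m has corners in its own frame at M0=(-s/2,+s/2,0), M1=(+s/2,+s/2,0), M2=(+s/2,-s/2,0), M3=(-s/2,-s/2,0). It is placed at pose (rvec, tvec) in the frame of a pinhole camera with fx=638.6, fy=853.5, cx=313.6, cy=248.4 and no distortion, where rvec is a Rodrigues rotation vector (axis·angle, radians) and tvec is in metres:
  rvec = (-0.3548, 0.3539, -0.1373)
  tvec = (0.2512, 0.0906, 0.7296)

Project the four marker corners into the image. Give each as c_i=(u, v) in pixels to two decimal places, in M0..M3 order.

c0=(481.95, 446.51) c1=(613.62, 425.72) c2=(584.52, 263.11) c3=(463.04, 291.70)

Intrinsics K: fx=638.6, fy=853.5, cx=313.6, cy=248.4
Marker side s = 0.139 m; corners in marker frame (Z=0):
  M0 = (-0.0695, +0.0695, 0)
  M1 = (+0.0695, +0.0695, 0)
  M2 = (+0.0695, -0.0695, 0)
  M3 = (-0.0695, -0.0695, 0)
rvec = (-0.3548, 0.3539, -0.1373), |rvec| = θ = 0.51960 rad = 29.771°
Rodrigues: sinθ=0.49653, 1−cosθ=0.13198; R = I + sinθ·[k]× + (1−cosθ)·[k]×²:
    [+0.92956 +0.06982 +0.36200]
    [-0.19259 +0.92925 +0.31530]
    [-0.31438 -0.36280 +0.87724]
t = (0.2512, 0.0906, 0.7296) m
M0: Pc = R·M0+t = (+0.19145, +0.16857, +0.72623); u = 638.6·(+0.19145)/0.72623 + 313.6 = 481.9464, v = 853.5·(+0.16857)/0.72623 + 248.4 = 446.5073
M1: Pc = R·M1+t = (+0.32066, +0.14180, +0.68254); u = 638.6·(+0.32066)/0.68254 + 313.6 = 613.6157, v = 853.5·(+0.14180)/0.68254 + 248.4 = 425.7158
M2: Pc = R·M2+t = (+0.31095, +0.01263, +0.73297); u = 638.6·(+0.31095)/0.73297 + 313.6 = 584.5181, v = 853.5·(+0.01263)/0.73297 + 248.4 = 263.1100
M3: Pc = R·M3+t = (+0.18174, +0.03940, +0.77666); u = 638.6·(+0.18174)/0.77666 + 313.6 = 463.0354, v = 853.5·(+0.03940)/0.77666 + 248.4 = 291.7003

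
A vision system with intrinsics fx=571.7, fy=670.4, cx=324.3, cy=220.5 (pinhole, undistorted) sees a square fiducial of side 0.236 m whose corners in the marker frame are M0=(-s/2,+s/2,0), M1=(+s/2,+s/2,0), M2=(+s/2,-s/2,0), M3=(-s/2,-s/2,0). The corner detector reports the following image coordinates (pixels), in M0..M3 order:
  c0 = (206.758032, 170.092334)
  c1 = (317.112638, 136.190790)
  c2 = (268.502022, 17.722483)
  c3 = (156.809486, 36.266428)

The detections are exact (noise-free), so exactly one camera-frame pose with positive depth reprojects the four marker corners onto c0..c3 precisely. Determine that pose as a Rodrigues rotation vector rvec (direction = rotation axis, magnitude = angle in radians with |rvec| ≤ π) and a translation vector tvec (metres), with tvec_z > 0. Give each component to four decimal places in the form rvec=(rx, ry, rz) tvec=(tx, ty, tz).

Intrinsics K: fx=571.7, fy=670.4, cx=324.3, cy=220.5
Marker side s = 0.236 m; corners in marker frame (Z=0):
  M0 = (-0.1180, +0.1180, 0)
  M1 = (+0.1180, +0.1180, 0)
  M2 = (+0.1180, -0.1180, 0)
  M3 = (-0.1180, -0.1180, 0)
Detected image corners:
  c0 = (206.758032, 170.092334) px
  c1 = (317.112638, 136.190790) px
  c2 = (268.502022, 17.722483) px
  c3 = (156.809486, 36.266428) px
Planar DLT: solve 8×8 A·h = b for H (H[2,2]=1):
  H  [+584.87065 +169.99939 +239.97928]
  H  [-67.07485 +518.00058 +88.11000]
  H  [+0.48200 -0.16288 +1.00000]
B = K⁻¹H; ‖b₁‖=0.927967, ‖b₂‖=0.927967; λ = 2/(‖b₁‖+‖b₂‖) = 1.077625, sign → tz>0 ⇒ λ=+1.077625
r₁ = λ·B[:,0] = (+0.80781,-0.27866,+0.51942); r₂ = λ·B[:,1] = (+0.42001,+0.89038,-0.17553)
r₃ = r₁×r₂ = (-0.41357,+0.35995,+0.83630); SVD([r₁ r₂ r₃]) → R = UVᵀ:
  R  [+0.80781 +0.42001 -0.41357]
  R  [-0.27866 +0.89038 +0.35995]
  R  [+0.51942 -0.17553 +0.83630]
t = (-0.15894, -0.21281, +1.07762) m
tr R = 2.534490; θ = arccos((tr R − 1)/2) = 0.696262 rad = 39.893°
axis k = ((R−Rᵀ)₃₂, (R−Rᵀ)₁₃, (R−Rᵀ)₂₁) / (2 sinθ) = (-0.417458, -0.727359, -0.544681)
rvec = θ·k = (-0.290660, -0.506432, -0.379241)

rvec=(-0.2907, -0.5064, -0.3792) tvec=(-0.1589, -0.2128, 1.0776)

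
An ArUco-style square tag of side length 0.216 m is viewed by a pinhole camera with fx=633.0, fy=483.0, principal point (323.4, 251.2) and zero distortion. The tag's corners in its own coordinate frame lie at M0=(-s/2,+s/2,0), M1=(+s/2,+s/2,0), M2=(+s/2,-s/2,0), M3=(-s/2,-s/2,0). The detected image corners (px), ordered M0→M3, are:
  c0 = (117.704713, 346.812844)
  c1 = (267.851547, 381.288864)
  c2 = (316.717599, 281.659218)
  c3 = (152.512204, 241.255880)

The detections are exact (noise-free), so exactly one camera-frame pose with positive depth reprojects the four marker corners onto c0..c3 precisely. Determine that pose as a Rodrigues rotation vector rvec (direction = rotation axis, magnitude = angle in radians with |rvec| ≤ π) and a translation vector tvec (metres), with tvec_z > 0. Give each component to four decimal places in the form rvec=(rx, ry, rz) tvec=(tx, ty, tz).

Intrinsics K: fx=633.0, fy=483.0, cx=323.4, cy=251.2
Marker side s = 0.216 m; corners in marker frame (Z=0):
  M0 = (-0.1080, +0.1080, 0)
  M1 = (+0.1080, +0.1080, 0)
  M2 = (+0.1080, -0.1080, 0)
  M3 = (-0.1080, -0.1080, 0)
Detected image corners:
  c0 = (117.704713, 346.812844) px
  c1 = (267.851547, 381.288864) px
  c2 = (316.717599, 281.659218) px
  c3 = (152.512204, 241.255880) px
Planar DLT: solve 8×8 A·h = b for H (H[2,2]=1):
  H  [+748.77663 -99.53807 +213.59738]
  H  [+205.84623 +613.15104 +315.41912]
  H  [+0.10606 +0.44233 +1.00000]
B = K⁻¹H; ‖b₁‖=1.192857, ‖b₂‖=1.192857; λ = 2/(‖b₁‖+‖b₂‖) = 0.838323, sign → tz>0 ⇒ λ=+0.838323
r₁ = λ·B[:,0] = (+0.94623,+0.31104,+0.08891); r₂ = λ·B[:,1] = (-0.32127,+0.87137,+0.37081)
r₃ = r₁×r₂ = (+0.03786,-0.37944,+0.92444); SVD([r₁ r₂ r₃]) → R = UVᵀ:
  R  [+0.94623 -0.32127 +0.03786]
  R  [+0.31104 +0.87137 -0.37944]
  R  [+0.08891 +0.37081 +0.92444]
t = (-0.14542, +0.11146, +0.83832) m
tr R = 2.742040; θ = arccos((tr R − 1)/2) = 0.513522 rad = 29.423°
axis k = ((R−Rᵀ)₃₂, (R−Rᵀ)₁₃, (R−Rᵀ)₂₁) / (2 sinθ) = (+0.763616, -0.051957, +0.643577)
rvec = θ·k = (+0.392133, -0.026681, +0.330490)

rvec=(0.3921, -0.0267, 0.3305) tvec=(-0.1454, 0.1115, 0.8383)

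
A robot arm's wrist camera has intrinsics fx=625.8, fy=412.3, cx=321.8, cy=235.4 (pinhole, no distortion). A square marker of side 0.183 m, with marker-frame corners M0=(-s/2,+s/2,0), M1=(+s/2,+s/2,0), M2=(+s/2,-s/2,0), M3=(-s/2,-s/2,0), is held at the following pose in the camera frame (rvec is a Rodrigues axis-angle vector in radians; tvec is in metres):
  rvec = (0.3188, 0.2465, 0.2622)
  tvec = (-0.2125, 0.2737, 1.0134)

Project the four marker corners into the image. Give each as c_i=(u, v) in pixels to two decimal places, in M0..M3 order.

Intrinsics K: fx=625.8, fy=412.3, cx=321.8, cy=235.4
Marker side s = 0.183 m; corners in marker frame (Z=0):
  M0 = (-0.0915, +0.0915, 0)
  M1 = (+0.0915, +0.0915, 0)
  M2 = (+0.0915, -0.0915, 0)
  M3 = (-0.0915, -0.0915, 0)
rvec = (0.3188, 0.2465, 0.2622), |rvec| = θ = 0.48077 rad = 27.546°
Rodrigues: sinθ=0.46247, 1−cosθ=0.11336; R = I + sinθ·[k]× + (1−cosθ)·[k]×²:
    [+0.93648 -0.21367 +0.27811]
    [+0.29076 +0.91644 -0.27496]
    [-0.19612 +0.33836 +0.92035]
t = (-0.2125, 0.2737, 1.0134) m
M0: Pc = R·M0+t = (-0.31774, +0.33095, +1.06230); u = 625.8·(-0.31774)/1.06230 + 321.8 = 134.6209, v = 412.3·(+0.33095)/1.06230 + 235.4 = 363.8477
M1: Pc = R·M1+t = (-0.14636, +0.38416, +1.02642); u = 625.8·(-0.14636)/1.02642 + 321.8 = 232.5632, v = 412.3·(+0.38416)/1.02642 + 235.4 = 389.7123
M2: Pc = R·M2+t = (-0.10726, +0.21645, +0.96450); u = 625.8·(-0.10726)/0.96450 + 321.8 = 252.2053, v = 412.3·(+0.21645)/0.96450 + 235.4 = 327.9276
M3: Pc = R·M3+t = (-0.27864, +0.16324, +1.00038); u = 625.8·(-0.27864)/1.00038 + 321.8 = 147.4961, v = 412.3·(+0.16324)/1.00038 + 235.4 = 302.6787

c0=(134.62, 363.85) c1=(232.56, 389.71) c2=(252.21, 327.93) c3=(147.50, 302.68)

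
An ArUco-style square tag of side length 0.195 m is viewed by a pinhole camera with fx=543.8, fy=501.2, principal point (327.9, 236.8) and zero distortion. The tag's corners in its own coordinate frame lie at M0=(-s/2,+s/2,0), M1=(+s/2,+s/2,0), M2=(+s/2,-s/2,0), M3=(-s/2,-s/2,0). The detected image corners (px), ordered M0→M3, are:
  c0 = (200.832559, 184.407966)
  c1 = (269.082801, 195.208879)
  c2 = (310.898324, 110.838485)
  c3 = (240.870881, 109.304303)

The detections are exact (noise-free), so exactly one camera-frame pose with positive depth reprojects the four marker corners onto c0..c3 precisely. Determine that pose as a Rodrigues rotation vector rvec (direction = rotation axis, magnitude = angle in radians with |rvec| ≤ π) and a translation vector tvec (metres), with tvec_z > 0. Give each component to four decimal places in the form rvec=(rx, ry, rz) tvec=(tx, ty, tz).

rvec=(-0.3475, 0.6232, 0.3045) tvec=(-0.1439, -0.1853, 1.0573)

Intrinsics K: fx=543.8, fy=501.2, cx=327.9, cy=236.8
Marker side s = 0.195 m; corners in marker frame (Z=0):
  M0 = (-0.0975, +0.0975, 0)
  M1 = (+0.0975, +0.0975, 0)
  M2 = (+0.0975, -0.0975, 0)
  M3 = (-0.0975, -0.0975, 0)
Detected image corners:
  c0 = (200.832559, 184.407966) px
  c1 = (269.082801, 195.208879) px
  c2 = (310.898324, 110.838485) px
  c3 = (240.870881, 109.304303) px
Planar DLT: solve 8×8 A·h = b for H (H[2,2]=1):
  H  [+206.60058 -263.59408 +253.88904]
  H  [-55.77173 +375.88301 +148.94428]
  H  [-0.57964 -0.21130 +1.00000]
B = K⁻¹H; ‖b₁‖=0.945769, ‖b₂‖=0.945769; λ = 2/(‖b₁‖+‖b₂‖) = 1.057341, sign → tz>0 ⇒ λ=+1.057341
r₁ = λ·B[:,0] = (+0.77126,+0.17190,-0.61287); r₂ = λ·B[:,1] = (-0.37781,+0.89853,-0.22341)
r₃ = r₁×r₂ = (+0.51228,+0.40386,+0.75794); SVD([r₁ r₂ r₃]) → R = UVᵀ:
  R  [+0.77126 -0.37781 +0.51228]
  R  [+0.17190 +0.89853 +0.40386]
  R  [-0.61287 -0.22341 +0.75794]
t = (-0.14390, -0.18534, +1.05734) m
tr R = 2.427720; θ = arccos((tr R − 1)/2) = 0.775801 rad = 44.450°
axis k = ((R−Rᵀ)₃₂, (R−Rᵀ)₁₃, (R−Rᵀ)₂₁) / (2 sinθ) = (-0.447866, +0.803348, +0.392490)
rvec = θ·k = (-0.347455, +0.623238, +0.304494)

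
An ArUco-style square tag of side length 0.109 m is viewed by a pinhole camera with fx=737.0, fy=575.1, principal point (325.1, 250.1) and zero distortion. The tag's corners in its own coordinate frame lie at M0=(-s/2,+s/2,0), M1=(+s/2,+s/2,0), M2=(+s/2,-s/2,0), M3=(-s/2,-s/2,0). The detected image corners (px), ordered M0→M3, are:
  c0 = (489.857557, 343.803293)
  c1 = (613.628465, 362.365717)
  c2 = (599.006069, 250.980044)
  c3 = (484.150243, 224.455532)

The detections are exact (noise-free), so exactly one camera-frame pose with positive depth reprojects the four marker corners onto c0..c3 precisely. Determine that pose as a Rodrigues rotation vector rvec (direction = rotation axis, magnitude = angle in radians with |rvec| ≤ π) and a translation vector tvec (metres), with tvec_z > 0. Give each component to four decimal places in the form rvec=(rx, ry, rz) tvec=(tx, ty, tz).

rvec=(-0.3804, -0.4581, 0.1435) tvec=(0.1571, 0.0390, 0.5172)

Intrinsics K: fx=737.0, fy=575.1, cx=325.1, cy=250.1
Marker side s = 0.109 m; corners in marker frame (Z=0):
  M0 = (-0.0545, +0.0545, 0)
  M1 = (+0.0545, +0.0545, 0)
  M2 = (+0.0545, -0.0545, 0)
  M3 = (-0.0545, -0.0545, 0)
Detected image corners:
  c0 = (489.857557, 343.803293) px
  c1 = (613.628465, 362.365717) px
  c2 = (599.006069, 250.980044) px
  c3 = (484.150243, 224.455532) px
Planar DLT: solve 8×8 A·h = b for H (H[2,2]=1):
  H  [+1519.39672 -316.07520 +548.98865]
  H  [+438.76259 +834.72621 +293.51639]
  H  [+0.78011 -0.75196 +1.00000]
B = K⁻¹H; ‖b₁‖=1.933343, ‖b₂‖=1.933343; λ = 2/(‖b₁‖+‖b₂‖) = 0.517239, sign → tz>0 ⇒ λ=+0.517239
r₁ = λ·B[:,0] = (+0.88835,+0.21914,+0.40350); r₂ = λ·B[:,1] = (-0.05026,+0.91989,-0.38895)
r₃ = r₁×r₂ = (-0.45641,+0.32524,+0.82820); SVD([r₁ r₂ r₃]) → R = UVᵀ:
  R  [+0.88835 -0.05026 -0.45641]
  R  [+0.21914 +0.91989 +0.32524]
  R  [+0.40350 -0.38895 +0.82820]
t = (+0.15713, +0.03905, +0.51724) m
tr R = 2.636432; θ = arccos((tr R − 1)/2) = 0.612495 rad = 35.093°
axis k = ((R−Rᵀ)₃₂, (R−Rᵀ)₁₃, (R−Rᵀ)₂₁) / (2 sinθ) = (-0.621127, -0.747868, +0.234298)
rvec = θ·k = (-0.380437, -0.458065, +0.143506)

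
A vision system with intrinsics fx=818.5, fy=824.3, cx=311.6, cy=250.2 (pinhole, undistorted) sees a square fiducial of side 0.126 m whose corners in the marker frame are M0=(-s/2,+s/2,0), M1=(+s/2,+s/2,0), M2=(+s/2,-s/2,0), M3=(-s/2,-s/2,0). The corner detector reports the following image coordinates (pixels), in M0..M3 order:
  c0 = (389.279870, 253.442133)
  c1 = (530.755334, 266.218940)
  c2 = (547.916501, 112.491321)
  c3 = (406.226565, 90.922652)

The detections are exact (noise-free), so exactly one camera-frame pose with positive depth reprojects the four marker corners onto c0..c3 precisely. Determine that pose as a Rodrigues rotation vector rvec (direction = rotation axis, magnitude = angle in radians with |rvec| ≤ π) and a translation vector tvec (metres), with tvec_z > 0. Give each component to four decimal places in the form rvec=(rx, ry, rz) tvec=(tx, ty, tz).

Intrinsics K: fx=818.5, fy=824.3, cx=311.6, cy=250.2
Marker side s = 0.126 m; corners in marker frame (Z=0):
  M0 = (-0.0630, +0.0630, 0)
  M1 = (+0.0630, +0.0630, 0)
  M2 = (+0.0630, -0.0630, 0)
  M3 = (-0.0630, -0.0630, 0)
Detected image corners:
  c0 = (389.279870, 253.442133) px
  c1 = (530.755334, 266.218940) px
  c2 = (547.916501, 112.491321) px
  c3 = (406.226565, 90.922652) px
Planar DLT: solve 8×8 A·h = b for H (H[2,2]=1):
  H  [+1327.15423 -105.22868 +470.44689]
  H  [+214.65671 +1265.62379 +181.32413]
  H  [+0.43429 +0.06433 +1.00000]
B = K⁻¹H; ‖b₁‖=1.524930, ‖b₂‖=1.524930; λ = 2/(‖b₁‖+‖b₂‖) = 0.655768, sign → tz>0 ⇒ λ=+0.655768
r₁ = λ·B[:,0] = (+0.95487,+0.08433,+0.28480); r₂ = λ·B[:,1] = (-0.10037,+0.99406,+0.04219)
r₃ = r₁×r₂ = (-0.27954,-0.06887,+0.95766); SVD([r₁ r₂ r₃]) → R = UVᵀ:
  R  [+0.95487 -0.10037 -0.27954]
  R  [+0.08433 +0.99406 -0.06887]
  R  [+0.28480 +0.04219 +0.95766]
t = (+0.12727, -0.05479, +0.65577) m
tr R = 2.906587; θ = arccos((tr R − 1)/2) = 0.306837 rad = 17.580°
axis k = ((R−Rᵀ)₃₂, (R−Rᵀ)₁₃, (R−Rᵀ)₂₁) / (2 sinθ) = (+0.183841, -0.934198, +0.305738)
rvec = θ·k = (+0.056409, -0.286647, +0.093812)

rvec=(0.0564, -0.2866, 0.0938) tvec=(0.1273, -0.0548, 0.6558)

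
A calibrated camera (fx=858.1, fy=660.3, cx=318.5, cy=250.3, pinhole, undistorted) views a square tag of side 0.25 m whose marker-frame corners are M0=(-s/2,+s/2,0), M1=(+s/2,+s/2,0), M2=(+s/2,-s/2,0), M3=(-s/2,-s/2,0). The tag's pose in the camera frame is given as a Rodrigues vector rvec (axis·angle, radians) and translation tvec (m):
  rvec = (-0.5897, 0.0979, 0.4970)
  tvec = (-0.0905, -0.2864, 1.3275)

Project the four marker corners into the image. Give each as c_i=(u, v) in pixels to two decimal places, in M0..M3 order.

c0=(146.04, 122.89) c1=(290.56, 173.28) c2=(368.08, 93.57) c3=(233.41, 50.90)

Intrinsics K: fx=858.1, fy=660.3, cx=318.5, cy=250.3
Marker side s = 0.25 m; corners in marker frame (Z=0):
  M0 = (-0.1250, +0.1250, 0)
  M1 = (+0.1250, +0.1250, 0)
  M2 = (+0.1250, -0.1250, 0)
  M3 = (-0.1250, -0.1250, 0)
rvec = (-0.5897, 0.0979, 0.4970), |rvec| = θ = 0.77739 rad = 44.541°
Rodrigues: sinθ=0.70142, 1−cosθ=0.28726; R = I + sinθ·[k]× + (1−cosθ)·[k]×²:
    [+0.87804 -0.47587 -0.05097]
    [+0.42099 +0.71730 +0.55520]
    [-0.22764 -0.50895 +0.83015]
t = (-0.0905, -0.2864, 1.3275) m
M0: Pc = R·M0+t = (-0.25974, -0.24936, +1.29234); u = 858.1·(-0.25974)/1.29234 + 318.5 = 146.0360, v = 660.3·(-0.24936)/1.29234 + 250.3 = 122.8926
M1: Pc = R·M1+t = (-0.04023, -0.14411, +1.23543); u = 858.1·(-0.04023)/1.23543 + 318.5 = 290.5574, v = 660.3·(-0.14411)/1.23543 + 250.3 = 173.2754
M2: Pc = R·M2+t = (+0.07874, -0.32344, +1.36266); u = 858.1·(+0.07874)/1.36266 + 318.5 = 368.0835, v = 660.3·(-0.32344)/1.36266 + 250.3 = 93.5726
M3: Pc = R·M3+t = (-0.14077, -0.42869, +1.41957); u = 858.1·(-0.14077)/1.41957 + 318.5 = 233.4075, v = 660.3·(-0.42869)/1.41957 + 250.3 = 50.9009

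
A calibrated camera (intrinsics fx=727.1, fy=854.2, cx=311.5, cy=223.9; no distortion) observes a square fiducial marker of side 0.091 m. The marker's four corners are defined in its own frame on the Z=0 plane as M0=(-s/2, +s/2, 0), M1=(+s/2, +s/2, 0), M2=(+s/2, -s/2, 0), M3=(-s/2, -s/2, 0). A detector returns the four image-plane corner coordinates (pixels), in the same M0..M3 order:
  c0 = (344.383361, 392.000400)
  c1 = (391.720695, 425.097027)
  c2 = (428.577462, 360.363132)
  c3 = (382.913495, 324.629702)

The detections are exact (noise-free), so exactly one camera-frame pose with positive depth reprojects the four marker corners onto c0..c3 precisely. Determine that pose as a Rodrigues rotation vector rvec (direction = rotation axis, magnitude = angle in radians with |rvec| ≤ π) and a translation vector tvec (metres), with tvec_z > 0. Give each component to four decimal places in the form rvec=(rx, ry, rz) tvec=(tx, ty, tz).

Intrinsics K: fx=727.1, fy=854.2, cx=311.5, cy=223.9
Marker side s = 0.091 m; corners in marker frame (Z=0):
  M0 = (-0.0455, +0.0455, 0)
  M1 = (+0.0455, +0.0455, 0)
  M2 = (+0.0455, -0.0455, 0)
  M3 = (-0.0455, -0.0455, 0)
Detected image corners:
  c0 = (344.383361, 392.000400) px
  c1 = (391.720695, 425.097027) px
  c2 = (428.577462, 360.363132) px
  c3 = (382.913495, 324.629702) px
Planar DLT: solve 8×8 A·h = b for H (H[2,2]=1):
  H  [+686.35787 -424.86516 +387.40230]
  H  [+548.42243 +715.02833 +375.83535]
  H  [+0.45328 -0.02802 +1.00000]
B = K⁻¹H; ‖b₁‖=1.020481, ‖b₂‖=1.020481; λ = 2/(‖b₁‖+‖b₂‖) = 0.979930, sign → tz>0 ⇒ λ=+0.979930
r₁ = λ·B[:,0] = (+0.73473,+0.51272,+0.44418); r₂ = λ·B[:,1] = (-0.56084,+0.82747,-0.02746)
r₃ = r₁×r₂ = (-0.38163,-0.22894,+0.89552); SVD([r₁ r₂ r₃]) → R = UVᵀ:
  R  [+0.73473 -0.56084 -0.38163]
  R  [+0.51272 +0.82747 -0.22894]
  R  [+0.44418 -0.02746 +0.89552]
t = (+0.10230, +0.17430, +0.97993) m
tr R = 2.457713; θ = arccos((tr R − 1)/2) = 0.754146 rad = 43.209°
axis k = ((R−Rᵀ)₃₂, (R−Rᵀ)₁₃, (R−Rᵀ)₂₁) / (2 sinθ) = (+0.147139, -0.603073, +0.783998)
rvec = θ·k = (+0.110964, -0.454806, +0.591249)

rvec=(0.1110, -0.4548, 0.5912) tvec=(0.1023, 0.1743, 0.9799)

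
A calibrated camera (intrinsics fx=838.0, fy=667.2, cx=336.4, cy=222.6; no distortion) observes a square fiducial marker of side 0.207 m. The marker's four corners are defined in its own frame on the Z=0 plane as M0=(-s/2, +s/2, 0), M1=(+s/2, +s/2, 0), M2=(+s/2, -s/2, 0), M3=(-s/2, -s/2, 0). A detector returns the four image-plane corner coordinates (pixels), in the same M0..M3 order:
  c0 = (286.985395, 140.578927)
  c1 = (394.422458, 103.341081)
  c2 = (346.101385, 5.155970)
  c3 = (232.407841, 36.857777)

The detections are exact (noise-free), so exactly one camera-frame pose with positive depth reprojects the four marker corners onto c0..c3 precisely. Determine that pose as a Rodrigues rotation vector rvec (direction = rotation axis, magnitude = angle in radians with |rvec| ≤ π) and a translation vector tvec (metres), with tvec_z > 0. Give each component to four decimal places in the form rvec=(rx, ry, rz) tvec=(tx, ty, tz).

Intrinsics K: fx=838.0, fy=667.2, cx=336.4, cy=222.6
Marker side s = 0.207 m; corners in marker frame (Z=0):
  M0 = (-0.1035, +0.1035, 0)
  M1 = (+0.1035, +0.1035, 0)
  M2 = (+0.1035, -0.1035, 0)
  M3 = (-0.1035, -0.1035, 0)
Detected image corners:
  c0 = (286.985395, 140.578927) px
  c1 = (394.422458, 103.341081) px
  c2 = (346.101385, 5.155970) px
  c3 = (232.407841, 36.857777) px
Planar DLT: solve 8×8 A·h = b for H (H[2,2]=1):
  H  [+631.30134 +288.85771 +317.09291]
  H  [-144.60191 +496.52645 +71.60861]
  H  [+0.30914 +0.12951 +1.00000]
B = K⁻¹H; ‖b₁‖=0.770604, ‖b₂‖=0.770604; λ = 2/(‖b₁‖+‖b₂‖) = 1.297683, sign → tz>0 ⇒ λ=+1.297683
r₁ = λ·B[:,0] = (+0.81656,-0.41509,+0.40116); r₂ = λ·B[:,1] = (+0.37984,+0.90966,+0.16807)
r₃ = r₁×r₂ = (-0.43468,+0.01514,+0.90046); SVD([r₁ r₂ r₃]) → R = UVᵀ:
  R  [+0.81656 +0.37984 -0.43468]
  R  [-0.41509 +0.90966 +0.01514]
  R  [+0.40116 +0.16807 +0.90046]
t = (-0.02990, -0.29367, +1.29768) m
tr R = 2.626673; θ = arccos((tr R − 1)/2) = 0.620932 rad = 35.577°
axis k = ((R−Rᵀ)₃₂, (R−Rᵀ)₁₃, (R−Rᵀ)₂₁) / (2 sinθ) = (+0.131425, -0.718334, -0.683171)
rvec = θ·k = (+0.081606, -0.446037, -0.424203)

rvec=(0.0816, -0.4460, -0.4242) tvec=(-0.0299, -0.2937, 1.2977)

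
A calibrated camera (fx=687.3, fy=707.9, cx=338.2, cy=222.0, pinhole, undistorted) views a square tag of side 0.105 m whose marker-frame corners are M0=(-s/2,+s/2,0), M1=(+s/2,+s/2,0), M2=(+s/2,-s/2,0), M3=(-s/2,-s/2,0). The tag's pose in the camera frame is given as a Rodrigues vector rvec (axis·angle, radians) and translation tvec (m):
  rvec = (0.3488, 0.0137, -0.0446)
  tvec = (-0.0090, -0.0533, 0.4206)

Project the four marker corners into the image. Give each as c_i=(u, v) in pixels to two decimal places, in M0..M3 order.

c0=(245.92, 219.03) c1=(410.26, 212.00) c2=(408.42, 37.33) c3=(229.50, 45.95)

Intrinsics K: fx=687.3, fy=707.9, cx=338.2, cy=222.0
Marker side s = 0.105 m; corners in marker frame (Z=0):
  M0 = (-0.0525, +0.0525, 0)
  M1 = (+0.0525, +0.0525, 0)
  M2 = (+0.0525, -0.0525, 0)
  M3 = (-0.0525, -0.0525, 0)
rvec = (0.3488, 0.0137, -0.0446), |rvec| = θ = 0.35191 rad = 20.163°
Rodrigues: sinθ=0.34469, 1−cosθ=0.06128; R = I + sinθ·[k]× + (1−cosθ)·[k]×²:
    [+0.99892 +0.04605 +0.00572]
    [-0.04132 +0.93881 -0.34195]
    [-0.02112 +0.34134 +0.93970]
t = (-0.0090, -0.0533, 0.4206) m
M0: Pc = R·M0+t = (-0.05903, -0.00184, +0.43963); u = 687.3·(-0.05903)/0.43963 + 338.2 = 245.9212, v = 707.9·(-0.00184)/0.43963 + 222.0 = 219.0321
M1: Pc = R·M1+t = (+0.04586, -0.00618, +0.43741); u = 687.3·(+0.04586)/0.43741 + 338.2 = 410.2609, v = 707.9·(-0.00618)/0.43741 + 222.0 = 211.9955
M2: Pc = R·M2+t = (+0.04103, -0.10476, +0.40157); u = 687.3·(+0.04103)/0.40157 + 338.2 = 408.4169, v = 707.9·(-0.10476)/0.40157 + 222.0 = 37.3318
M3: Pc = R·M3+t = (-0.06386, -0.10042, +0.40379); u = 687.3·(-0.06386)/0.40379 + 338.2 = 229.5002, v = 707.9·(-0.10042)/0.40379 + 222.0 = 45.9521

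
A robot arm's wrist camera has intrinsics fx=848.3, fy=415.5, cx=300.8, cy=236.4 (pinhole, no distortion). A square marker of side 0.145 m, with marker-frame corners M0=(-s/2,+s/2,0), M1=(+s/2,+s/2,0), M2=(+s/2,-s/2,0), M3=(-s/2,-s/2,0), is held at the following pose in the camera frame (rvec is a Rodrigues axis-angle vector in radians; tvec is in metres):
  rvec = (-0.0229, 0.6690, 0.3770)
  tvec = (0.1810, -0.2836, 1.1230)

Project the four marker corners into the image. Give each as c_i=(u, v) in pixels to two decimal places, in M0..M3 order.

Intrinsics K: fx=848.3, fy=415.5, cx=300.8, cy=236.4
Marker side s = 0.145 m; corners in marker frame (Z=0):
  M0 = (-0.0725, +0.0725, 0)
  M1 = (+0.0725, +0.0725, 0)
  M2 = (+0.0725, -0.0725, 0)
  M3 = (-0.0725, -0.0725, 0)
rvec = (-0.0229, 0.6690, 0.3770), |rvec| = θ = 0.76825 rad = 44.018°
Rodrigues: sinθ=0.69488, 1−cosθ=0.28088; R = I + sinθ·[k]× + (1−cosθ)·[k]×²:
    [+0.71937 -0.34828 +0.60100]
    [+0.33370 +0.93211 +0.14074]
    [-0.60921 +0.09931 +0.78676]
t = (0.1810, -0.2836, 1.1230) m
M0: Pc = R·M0+t = (+0.10359, -0.24022, +1.17437); u = 848.3·(+0.10359)/1.17437 + 300.8 = 375.6312, v = 415.5·(-0.24022)/1.17437 + 236.4 = 151.4101
M1: Pc = R·M1+t = (+0.20790, -0.19183, +1.08603); u = 848.3·(+0.20790)/1.08603 + 300.8 = 463.1939, v = 415.5·(-0.19183)/1.08603 + 236.4 = 163.0093
M2: Pc = R·M2+t = (+0.25841, -0.32698, +1.07163); u = 848.3·(+0.25841)/1.07163 + 300.8 = 505.3527, v = 415.5·(-0.32698)/1.07163 + 236.4 = 109.6194
M3: Pc = R·M3+t = (+0.15410, -0.37537, +1.15997); u = 848.3·(+0.15410)/1.15997 + 300.8 = 413.4924, v = 415.5·(-0.37537)/1.15997 + 236.4 = 101.9420

c0=(375.63, 151.41) c1=(463.19, 163.01) c2=(505.35, 109.62) c3=(413.49, 101.94)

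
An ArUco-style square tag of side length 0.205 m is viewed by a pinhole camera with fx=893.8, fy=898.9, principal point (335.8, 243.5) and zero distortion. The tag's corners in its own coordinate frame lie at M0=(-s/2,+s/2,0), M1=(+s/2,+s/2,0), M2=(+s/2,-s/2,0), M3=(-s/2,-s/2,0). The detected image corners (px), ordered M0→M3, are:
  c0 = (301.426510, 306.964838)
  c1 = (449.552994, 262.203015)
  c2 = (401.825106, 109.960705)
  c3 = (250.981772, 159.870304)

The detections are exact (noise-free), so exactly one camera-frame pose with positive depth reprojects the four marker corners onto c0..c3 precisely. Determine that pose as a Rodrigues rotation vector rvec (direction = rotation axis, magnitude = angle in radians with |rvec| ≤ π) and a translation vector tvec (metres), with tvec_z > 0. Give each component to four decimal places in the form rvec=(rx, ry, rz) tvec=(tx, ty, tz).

Intrinsics K: fx=893.8, fy=898.9, cx=335.8, cy=243.5
Marker side s = 0.205 m; corners in marker frame (Z=0):
  M0 = (-0.1025, +0.1025, 0)
  M1 = (+0.1025, +0.1025, 0)
  M2 = (+0.1025, -0.1025, 0)
  M3 = (-0.1025, -0.1025, 0)
Detected image corners:
  c0 = (301.426510, 306.964838) px
  c1 = (449.552994, 262.203015) px
  c2 = (401.825106, 109.960705) px
  c3 = (250.981772, 159.870304) px
Planar DLT: solve 8×8 A·h = b for H (H[2,2]=1):
  H  [+684.67936 +285.23382 +350.30437]
  H  [-257.29085 +757.24184 +211.05572]
  H  [-0.12659 +0.13023 +1.00000]
B = K⁻¹H; ‖b₁‖=0.861063, ‖b₂‖=0.861063; λ = 2/(‖b₁‖+‖b₂‖) = 1.161355, sign → tz>0 ⇒ λ=+1.161355
r₁ = λ·B[:,0] = (+0.94487,-0.29259,-0.14702); r₂ = λ·B[:,1] = (+0.31380,+0.93737,+0.15124)
r₃ = r₁×r₂ = (+0.09356,-0.18903,+0.97750); SVD([r₁ r₂ r₃]) → R = UVᵀ:
  R  [+0.94487 +0.31380 +0.09356]
  R  [-0.29259 +0.93737 -0.18903]
  R  [-0.14702 +0.15124 +0.97750]
t = (+0.01885, -0.04192, +1.16135) m
tr R = 2.859740; θ = arccos((tr R − 1)/2) = 0.376736 rad = 21.585°
axis k = ((R−Rᵀ)₃₂, (R−Rᵀ)₁₃, (R−Rᵀ)₂₁) / (2 sinθ) = (+0.462469, +0.326970, -0.824144)
rvec = θ·k = (+0.174229, +0.123182, -0.310485)

rvec=(0.1742, 0.1232, -0.3105) tvec=(0.0188, -0.0419, 1.1614)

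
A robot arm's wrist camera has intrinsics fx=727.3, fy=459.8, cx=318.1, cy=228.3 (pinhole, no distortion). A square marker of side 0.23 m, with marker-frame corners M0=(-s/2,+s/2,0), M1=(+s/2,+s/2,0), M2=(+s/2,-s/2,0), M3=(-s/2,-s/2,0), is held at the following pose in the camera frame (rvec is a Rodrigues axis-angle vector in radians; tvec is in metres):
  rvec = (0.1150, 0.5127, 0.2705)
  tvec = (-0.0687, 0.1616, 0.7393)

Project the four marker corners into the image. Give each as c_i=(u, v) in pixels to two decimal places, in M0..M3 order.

c0=(147.34, 363.50) c1=(319.64, 426.64) c2=(376.67, 286.39) c3=(187.40, 239.49)

Intrinsics K: fx=727.3, fy=459.8, cx=318.1, cy=228.3
Marker side s = 0.23 m; corners in marker frame (Z=0):
  M0 = (-0.1150, +0.1150, 0)
  M1 = (+0.1150, +0.1150, 0)
  M2 = (+0.1150, -0.1150, 0)
  M3 = (-0.1150, -0.1150, 0)
rvec = (0.1150, 0.5127, 0.2705), |rvec| = θ = 0.59098 rad = 33.861°
Rodrigues: sinθ=0.55717, 1−cosθ=0.16960; R = I + sinθ·[k]× + (1−cosθ)·[k]×²:
    [+0.83682 -0.22639 +0.49848]
    [+0.28366 +0.95805 -0.04107]
    [-0.46827 +0.17577 +0.86593]
t = (-0.0687, 0.1616, 0.7393) m
M0: Pc = R·M0+t = (-0.19097, +0.23915, +0.81336); u = 727.3·(-0.19097)/0.81336 + 318.1 = 147.3375, v = 459.8·(+0.23915)/0.81336 + 228.3 = 363.4955
M1: Pc = R·M1+t = (+0.00150, +0.30440, +0.70566); u = 727.3·(+0.00150)/0.70566 + 318.1 = 319.6446, v = 459.8·(+0.30440)/0.70566 + 228.3 = 426.6402
M2: Pc = R·M2+t = (+0.05357, +0.08405, +0.66524); u = 727.3·(+0.05357)/0.66524 + 318.1 = 376.6673, v = 459.8·(+0.08405)/0.66524 + 228.3 = 286.3909
M3: Pc = R·M3+t = (-0.13890, +0.01880, +0.77294); u = 727.3·(-0.13890)/0.77294 + 318.1 = 187.4025, v = 459.8·(+0.01880)/0.77294 + 228.3 = 239.4860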